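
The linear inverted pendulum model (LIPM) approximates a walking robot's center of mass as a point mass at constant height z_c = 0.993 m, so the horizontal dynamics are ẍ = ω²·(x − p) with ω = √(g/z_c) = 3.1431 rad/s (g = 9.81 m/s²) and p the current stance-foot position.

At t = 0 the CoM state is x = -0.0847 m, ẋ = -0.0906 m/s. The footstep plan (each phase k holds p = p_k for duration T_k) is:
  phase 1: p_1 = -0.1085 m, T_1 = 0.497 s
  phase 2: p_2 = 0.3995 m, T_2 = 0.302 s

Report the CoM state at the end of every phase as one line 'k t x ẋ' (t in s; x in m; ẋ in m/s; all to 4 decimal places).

1 0.4970 -0.1150 -0.0550
2 0.7990 -0.3839 -1.8577

phase 1: p=-0.1085, T=0.497, ωT=1.562121, cosh=2.489307, sinh=2.279617; start (x,ẋ)=(-0.084700, -0.090600) → end (x,ẋ)=(-0.114965, -0.055003)
phase 2: p=0.3995, T=0.302, ωT=0.949216, cosh=1.485364, sinh=1.098320; start (x,ẋ)=(-0.114965, -0.055003) → end (x,ẋ)=(-0.383887, -1.857697)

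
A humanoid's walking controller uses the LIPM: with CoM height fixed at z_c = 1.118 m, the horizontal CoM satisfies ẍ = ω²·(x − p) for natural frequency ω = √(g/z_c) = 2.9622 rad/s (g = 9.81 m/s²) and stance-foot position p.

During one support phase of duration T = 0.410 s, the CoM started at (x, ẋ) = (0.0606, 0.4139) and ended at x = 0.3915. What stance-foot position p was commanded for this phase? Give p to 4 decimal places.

p = -0.0791

ωT = 2.9622·0.410 = 1.214502; cosh(ωT) = 1.832737, sinh(ωT) = 1.535879
x(T) = p + (x₀−p)·cosh(ωT) + (ẋ₀/ω)·sinh(ωT) ⇒ p·(1 − cosh) = x(T) − x₀·cosh − (ẋ₀/ω)·sinh
numerator   = 0.3915 − (0.0606)·1.832737 − (0.4139/2.9622)·1.535879 = 0.065832
denominator = 1 − 1.832737 = -0.832737
p = 0.065832 / -0.832737 = -0.0791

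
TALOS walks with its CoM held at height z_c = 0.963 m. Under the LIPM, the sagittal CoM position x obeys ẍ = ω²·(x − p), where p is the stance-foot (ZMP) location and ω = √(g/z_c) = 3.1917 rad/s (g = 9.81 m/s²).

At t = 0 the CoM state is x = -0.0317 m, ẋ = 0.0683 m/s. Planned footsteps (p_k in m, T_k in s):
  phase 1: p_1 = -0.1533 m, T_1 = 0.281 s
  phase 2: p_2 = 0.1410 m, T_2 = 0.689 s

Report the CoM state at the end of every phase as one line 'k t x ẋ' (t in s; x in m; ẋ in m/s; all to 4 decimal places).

1 0.2810 0.0424 0.4943
2 0.9700 0.3809 0.8553

phase 1: p=-0.1533, T=0.281, ωT=0.896868, cosh=1.429878, sinh=1.022033; start (x,ẋ)=(-0.031700, 0.068300) → end (x,ẋ)=(0.042444, 0.494323)
phase 2: p=0.1410, T=0.689, ωT=2.199081, cosh=4.563816, sinh=4.452911; start (x,ẋ)=(0.042444, 0.494323) → end (x,ẋ)=(0.380864, 0.855283)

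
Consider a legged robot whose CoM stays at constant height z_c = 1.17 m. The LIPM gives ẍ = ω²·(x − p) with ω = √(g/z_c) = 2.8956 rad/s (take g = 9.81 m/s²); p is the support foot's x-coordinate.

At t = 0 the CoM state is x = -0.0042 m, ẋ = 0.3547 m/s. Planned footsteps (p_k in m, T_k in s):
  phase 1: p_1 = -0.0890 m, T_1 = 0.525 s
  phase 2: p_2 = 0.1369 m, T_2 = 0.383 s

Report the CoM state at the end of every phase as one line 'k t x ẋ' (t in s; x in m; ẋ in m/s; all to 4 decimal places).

phase 1: p=-0.0890, T=0.525, ωT=1.520190, cosh=2.395882, sinh=2.177212; start (x,ẋ)=(-0.004200, 0.354700) → end (x,ẋ)=(0.380871, 1.384427)
phase 2: p=0.1369, T=0.383, ωT=1.109015, cosh=1.680627, sinh=1.350743; start (x,ẋ)=(0.380871, 1.384427) → end (x,ẋ)=(1.192734, 3.280928)

1 0.5250 0.3809 1.3844
2 0.9080 1.1927 3.2809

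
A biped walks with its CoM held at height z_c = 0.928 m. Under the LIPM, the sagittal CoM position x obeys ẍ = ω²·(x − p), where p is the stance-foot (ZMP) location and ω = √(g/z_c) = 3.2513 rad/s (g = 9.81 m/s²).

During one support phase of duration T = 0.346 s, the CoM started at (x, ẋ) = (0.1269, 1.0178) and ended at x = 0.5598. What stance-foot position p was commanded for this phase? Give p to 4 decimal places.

p = 0.1246

ωT = 3.2513·0.346 = 1.124950; cosh(ωT) = 1.702365, sinh(ωT) = 1.377697
x(T) = p + (x₀−p)·cosh(ωT) + (ẋ₀/ω)·sinh(ωT) ⇒ p·(1 − cosh) = x(T) − x₀·cosh − (ẋ₀/ω)·sinh
numerator   = 0.5598 − (0.1269)·1.702365 − (1.0178/3.2513)·1.377697 = -0.087510
denominator = 1 − 1.702365 = -0.702365
p = -0.087510 / -0.702365 = 0.1246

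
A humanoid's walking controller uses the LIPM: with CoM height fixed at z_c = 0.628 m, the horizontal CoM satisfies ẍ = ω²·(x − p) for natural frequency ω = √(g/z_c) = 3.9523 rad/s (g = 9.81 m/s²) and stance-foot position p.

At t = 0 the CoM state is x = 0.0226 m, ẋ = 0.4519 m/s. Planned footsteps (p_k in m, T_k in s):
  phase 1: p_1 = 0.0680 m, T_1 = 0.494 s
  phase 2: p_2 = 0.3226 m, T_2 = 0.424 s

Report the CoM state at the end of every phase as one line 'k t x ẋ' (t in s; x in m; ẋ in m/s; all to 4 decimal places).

1 0.4940 0.2995 1.0047
2 0.9180 0.9141 2.5429

phase 1: p=0.0680, T=0.494, ωT=1.952436, cosh=3.593880, sinh=3.451952; start (x,ẋ)=(0.022600, 0.451900) → end (x,ẋ)=(0.299529, 1.004675)
phase 2: p=0.3226, T=0.424, ωT=1.675775, cosh=2.765049, sinh=2.577886; start (x,ẋ)=(0.299529, 1.004675) → end (x,ẋ)=(0.914106, 2.542914)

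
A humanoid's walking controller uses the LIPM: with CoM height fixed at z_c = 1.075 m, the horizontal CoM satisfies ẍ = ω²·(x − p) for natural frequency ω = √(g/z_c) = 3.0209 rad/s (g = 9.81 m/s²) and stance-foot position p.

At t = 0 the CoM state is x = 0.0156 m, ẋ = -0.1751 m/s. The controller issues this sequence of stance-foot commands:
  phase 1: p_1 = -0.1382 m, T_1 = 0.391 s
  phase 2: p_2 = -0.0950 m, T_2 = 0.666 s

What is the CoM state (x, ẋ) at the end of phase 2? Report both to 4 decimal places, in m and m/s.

phase 1: p=-0.1382, T=0.391, ωT=1.181172, cosh=1.782555, sinh=1.475636; start (x,ẋ)=(0.015600, -0.175100) → end (x,ẋ)=(0.050425, 0.373476)
phase 2: p=-0.0950, T=0.666, ωT=2.011919, cosh=3.805694, sinh=3.671962; start (x,ẋ)=(0.050425, 0.373476) → end (x,ẋ)=(0.912410, 3.034480)

x = 0.9124, ẋ = 3.0345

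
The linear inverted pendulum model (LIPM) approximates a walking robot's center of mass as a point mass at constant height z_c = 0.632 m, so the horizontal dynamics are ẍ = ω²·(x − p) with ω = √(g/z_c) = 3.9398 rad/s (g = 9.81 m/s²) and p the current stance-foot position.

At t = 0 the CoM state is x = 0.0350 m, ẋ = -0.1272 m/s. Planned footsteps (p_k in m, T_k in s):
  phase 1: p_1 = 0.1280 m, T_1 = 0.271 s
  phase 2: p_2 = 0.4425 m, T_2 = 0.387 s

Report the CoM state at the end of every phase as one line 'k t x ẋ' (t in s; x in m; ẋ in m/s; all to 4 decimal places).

phase 1: p=0.1280, T=0.271, ωT=1.067686, cosh=1.626222, sinh=1.282419; start (x,ẋ)=(0.035000, -0.127200) → end (x,ẋ)=(-0.064643, -0.676735)
phase 2: p=0.4425, T=0.387, ωT=1.524703, cosh=2.405731, sinh=2.188046; start (x,ẋ)=(-0.064643, -0.676735) → end (x,ẋ)=(-1.153387, -5.999848)

1 0.2710 -0.0646 -0.6767
2 0.6580 -1.1534 -5.9998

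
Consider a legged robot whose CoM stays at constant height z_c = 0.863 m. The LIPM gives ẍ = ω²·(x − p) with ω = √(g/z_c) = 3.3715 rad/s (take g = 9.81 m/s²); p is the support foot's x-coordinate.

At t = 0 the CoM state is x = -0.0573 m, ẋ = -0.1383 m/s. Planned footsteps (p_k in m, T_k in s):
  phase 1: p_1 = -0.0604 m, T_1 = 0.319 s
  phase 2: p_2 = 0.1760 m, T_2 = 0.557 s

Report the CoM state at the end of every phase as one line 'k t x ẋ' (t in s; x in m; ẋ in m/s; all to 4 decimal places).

phase 1: p=-0.0604, T=0.319, ωT=1.075508, cosh=1.636304, sinh=1.295179; start (x,ẋ)=(-0.057300, -0.138300) → end (x,ẋ)=(-0.108456, -0.212764)
phase 2: p=0.1760, T=0.557, ωT=1.877926, cosh=3.346415, sinh=3.193508; start (x,ẋ)=(-0.108456, -0.212764) → end (x,ẋ)=(-0.977440, -3.774711)

1 0.3190 -0.1085 -0.2128
2 0.8760 -0.9774 -3.7747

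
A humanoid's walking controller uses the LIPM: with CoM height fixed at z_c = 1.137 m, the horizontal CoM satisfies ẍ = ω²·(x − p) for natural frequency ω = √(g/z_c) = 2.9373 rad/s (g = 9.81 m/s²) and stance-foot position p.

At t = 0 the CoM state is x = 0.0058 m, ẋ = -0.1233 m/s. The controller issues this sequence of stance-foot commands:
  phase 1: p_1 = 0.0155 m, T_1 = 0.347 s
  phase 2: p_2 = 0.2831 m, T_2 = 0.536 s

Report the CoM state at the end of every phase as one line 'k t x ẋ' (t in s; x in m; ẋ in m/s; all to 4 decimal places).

1 0.3470 -0.0503 -0.2274
2 0.8830 -0.7350 -2.8349

phase 1: p=0.0155, T=0.347, ωT=1.019243, cosh=1.565982, sinh=1.205114; start (x,ẋ)=(0.005800, -0.123300) → end (x,ẋ)=(-0.050278, -0.227421)
phase 2: p=0.2831, T=0.536, ωT=1.574393, cosh=2.517471, sinh=2.310338; start (x,ẋ)=(-0.050278, -0.227421) → end (x,ẋ)=(-0.735047, -2.834879)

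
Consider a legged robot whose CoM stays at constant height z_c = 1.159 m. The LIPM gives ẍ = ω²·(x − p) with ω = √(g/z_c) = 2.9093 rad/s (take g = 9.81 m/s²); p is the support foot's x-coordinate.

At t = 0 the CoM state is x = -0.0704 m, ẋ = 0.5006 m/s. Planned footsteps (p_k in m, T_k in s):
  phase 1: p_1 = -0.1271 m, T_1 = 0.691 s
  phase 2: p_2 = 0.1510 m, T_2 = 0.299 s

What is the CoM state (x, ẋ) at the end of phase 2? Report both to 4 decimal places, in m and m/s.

phase 1: p=-0.1271, T=0.691, ωT=2.010326, cosh=3.799849, sinh=3.665904; start (x,ẋ)=(-0.070400, 0.500600) → end (x,ẋ)=(0.719139, 2.506922)
phase 2: p=0.1510, T=0.299, ωT=0.869881, cosh=1.402814, sinh=0.983812; start (x,ẋ)=(0.719139, 2.506922) → end (x,ẋ)=(1.795738, 5.142877)

x = 1.7957, ẋ = 5.1429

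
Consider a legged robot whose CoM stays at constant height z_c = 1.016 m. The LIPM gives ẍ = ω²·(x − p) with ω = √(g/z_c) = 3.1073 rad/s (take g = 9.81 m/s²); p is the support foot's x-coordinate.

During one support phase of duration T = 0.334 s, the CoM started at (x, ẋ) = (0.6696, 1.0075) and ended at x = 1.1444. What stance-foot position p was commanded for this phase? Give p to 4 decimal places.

p = 0.5430

ωT = 3.1073·0.334 = 1.037838; cosh(ωT) = 1.588664, sinh(ωT) = 1.234444
x(T) = p + (x₀−p)·cosh(ωT) + (ẋ₀/ω)·sinh(ωT) ⇒ p·(1 − cosh) = x(T) − x₀·cosh − (ẋ₀/ω)·sinh
numerator   = 1.1444 − (0.6696)·1.588664 − (1.0075/3.1073)·1.234444 = -0.319621
denominator = 1 − 1.588664 = -0.588664
p = -0.319621 / -0.588664 = 0.5430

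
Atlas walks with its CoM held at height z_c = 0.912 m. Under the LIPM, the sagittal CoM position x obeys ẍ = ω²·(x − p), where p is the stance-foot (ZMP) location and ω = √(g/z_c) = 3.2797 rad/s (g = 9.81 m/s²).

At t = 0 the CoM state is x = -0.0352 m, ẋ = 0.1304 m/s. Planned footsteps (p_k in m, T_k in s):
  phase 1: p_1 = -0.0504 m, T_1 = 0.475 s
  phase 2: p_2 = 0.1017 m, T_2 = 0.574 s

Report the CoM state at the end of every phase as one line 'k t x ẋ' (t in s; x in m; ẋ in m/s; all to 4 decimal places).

phase 1: p=-0.0504, T=0.475, ωT=1.557857, cosh=2.479612, sinh=2.269025; start (x,ẋ)=(-0.035200, 0.130400) → end (x,ẋ)=(0.077506, 0.436456)
phase 2: p=0.1017, T=0.574, ωT=1.882548, cosh=3.361213, sinh=3.209011; start (x,ẋ)=(0.077506, 0.436456) → end (x,ẋ)=(0.447427, 1.212387)

1 0.4750 0.0775 0.4365
2 1.0490 0.4474 1.2124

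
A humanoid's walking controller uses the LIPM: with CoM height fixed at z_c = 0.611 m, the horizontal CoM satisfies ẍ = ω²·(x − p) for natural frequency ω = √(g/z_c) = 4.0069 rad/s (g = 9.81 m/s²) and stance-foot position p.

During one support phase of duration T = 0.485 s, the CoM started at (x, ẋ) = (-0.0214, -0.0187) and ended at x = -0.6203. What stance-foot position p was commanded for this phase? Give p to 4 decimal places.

ωT = 4.0069·0.485 = 1.943346; cosh(ωT) = 3.562651, sinh(ωT) = 3.419427
x(T) = p + (x₀−p)·cosh(ωT) + (ẋ₀/ω)·sinh(ωT) ⇒ p·(1 − cosh) = x(T) − x₀·cosh − (ẋ₀/ω)·sinh
numerator   = -0.6203 − (-0.0214)·3.562651 − (-0.0187/4.0069)·3.419427 = -0.528101
denominator = 1 − 3.562651 = -2.562651
p = -0.528101 / -2.562651 = 0.2061

p = 0.2061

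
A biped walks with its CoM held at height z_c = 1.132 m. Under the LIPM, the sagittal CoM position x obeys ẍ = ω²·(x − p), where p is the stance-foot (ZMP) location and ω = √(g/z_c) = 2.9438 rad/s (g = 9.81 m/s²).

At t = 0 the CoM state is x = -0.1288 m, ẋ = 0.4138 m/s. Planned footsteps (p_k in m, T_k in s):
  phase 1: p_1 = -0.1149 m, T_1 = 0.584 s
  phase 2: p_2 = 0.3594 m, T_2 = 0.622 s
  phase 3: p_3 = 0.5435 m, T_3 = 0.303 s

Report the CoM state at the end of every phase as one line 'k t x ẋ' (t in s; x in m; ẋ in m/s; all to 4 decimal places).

1 0.5840 0.2247 1.0811
2 1.2060 1.0446 2.2539
3 1.5090 2.0347 4.7089

phase 1: p=-0.1149, T=0.584, ωT=1.719179, cosh=2.879580, sinh=2.700367; start (x,ẋ)=(-0.128800, 0.413800) → end (x,ẋ)=(0.224655, 1.081074)
phase 2: p=0.3594, T=0.622, ωT=1.831044, cosh=3.200321, sinh=3.040075; start (x,ẋ)=(0.224655, 1.081074) → end (x,ẋ)=(1.044604, 2.253904)
phase 3: p=0.5435, T=0.303, ωT=0.891971, cosh=1.424891, sinh=1.015044; start (x,ẋ)=(1.044604, 2.253904) → end (x,ẋ)=(2.034681, 4.708908)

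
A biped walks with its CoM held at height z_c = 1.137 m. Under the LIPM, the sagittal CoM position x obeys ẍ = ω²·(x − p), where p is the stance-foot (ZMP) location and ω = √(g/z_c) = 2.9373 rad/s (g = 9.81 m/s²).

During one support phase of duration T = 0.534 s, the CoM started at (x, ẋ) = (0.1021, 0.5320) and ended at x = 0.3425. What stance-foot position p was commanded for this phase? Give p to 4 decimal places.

p = 0.2187

ωT = 2.9373·0.534 = 1.568518; cosh(ωT) = 2.503942, sinh(ωT) = 2.295589
x(T) = p + (x₀−p)·cosh(ωT) + (ẋ₀/ω)·sinh(ωT) ⇒ p·(1 − cosh) = x(T) − x₀·cosh − (ẋ₀/ω)·sinh
numerator   = 0.3425 − (0.1021)·2.503942 − (0.5320/2.9373)·2.295589 = -0.328927
denominator = 1 − 2.503942 = -1.503942
p = -0.328927 / -1.503942 = 0.2187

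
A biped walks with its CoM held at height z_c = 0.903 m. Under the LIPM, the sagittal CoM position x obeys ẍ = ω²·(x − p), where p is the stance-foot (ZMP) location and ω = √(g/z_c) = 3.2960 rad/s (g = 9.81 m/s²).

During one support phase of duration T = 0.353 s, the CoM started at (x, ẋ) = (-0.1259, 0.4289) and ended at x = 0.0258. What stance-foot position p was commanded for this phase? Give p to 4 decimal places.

p = -0.0780

ωT = 3.2960·0.353 = 1.163488; cosh(ωT) = 1.756737, sinh(ωT) = 1.444342
x(T) = p + (x₀−p)·cosh(ωT) + (ẋ₀/ω)·sinh(ωT) ⇒ p·(1 − cosh) = x(T) − x₀·cosh − (ẋ₀/ω)·sinh
numerator   = 0.0258 − (-0.1259)·1.756737 − (0.4289/3.2960)·1.444342 = 0.059025
denominator = 1 − 1.756737 = -0.756737
p = 0.059025 / -0.756737 = -0.0780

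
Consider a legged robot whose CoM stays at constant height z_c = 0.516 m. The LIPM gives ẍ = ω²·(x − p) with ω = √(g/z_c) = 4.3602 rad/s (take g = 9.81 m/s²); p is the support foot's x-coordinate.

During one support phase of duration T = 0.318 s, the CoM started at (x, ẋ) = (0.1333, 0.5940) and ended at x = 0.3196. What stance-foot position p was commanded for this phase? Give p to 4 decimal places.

ωT = 4.3602·0.318 = 1.386544; cosh(ωT) = 2.125467, sinh(ωT) = 1.875530
x(T) = p + (x₀−p)·cosh(ωT) + (ẋ₀/ω)·sinh(ωT) ⇒ p·(1 − cosh) = x(T) − x₀·cosh − (ẋ₀/ω)·sinh
numerator   = 0.3196 − (0.1333)·2.125467 − (0.5940/4.3602)·1.875530 = -0.219232
denominator = 1 − 2.125467 = -1.125467
p = -0.219232 / -1.125467 = 0.1948

p = 0.1948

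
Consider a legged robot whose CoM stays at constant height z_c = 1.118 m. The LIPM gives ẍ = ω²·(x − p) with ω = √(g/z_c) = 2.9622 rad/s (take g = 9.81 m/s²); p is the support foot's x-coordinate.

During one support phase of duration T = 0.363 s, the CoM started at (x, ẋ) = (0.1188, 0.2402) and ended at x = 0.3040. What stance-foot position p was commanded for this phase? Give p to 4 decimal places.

p = -0.0073

ωT = 2.9622·0.363 = 1.075279; cosh(ωT) = 1.636006, sinh(ωT) = 1.294803
x(T) = p + (x₀−p)·cosh(ωT) + (ẋ₀/ω)·sinh(ωT) ⇒ p·(1 − cosh) = x(T) − x₀·cosh − (ẋ₀/ω)·sinh
numerator   = 0.3040 − (0.1188)·1.636006 − (0.2402/2.9622)·1.294803 = 0.004649
denominator = 1 − 1.636006 = -0.636006
p = 0.004649 / -0.636006 = -0.0073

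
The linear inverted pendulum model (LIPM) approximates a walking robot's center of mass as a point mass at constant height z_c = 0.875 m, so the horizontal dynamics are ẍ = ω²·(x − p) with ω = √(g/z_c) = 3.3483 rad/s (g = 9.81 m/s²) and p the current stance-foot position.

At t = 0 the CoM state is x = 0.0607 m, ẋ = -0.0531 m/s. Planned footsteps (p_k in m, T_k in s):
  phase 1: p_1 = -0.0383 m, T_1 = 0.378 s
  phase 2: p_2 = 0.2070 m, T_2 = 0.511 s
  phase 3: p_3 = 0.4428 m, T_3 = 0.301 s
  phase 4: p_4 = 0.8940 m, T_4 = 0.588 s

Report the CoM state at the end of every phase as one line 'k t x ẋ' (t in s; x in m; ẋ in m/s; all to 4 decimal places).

1 0.3780 0.1253 0.4393
2 0.8890 0.3247 0.5228
3 1.1900 0.4448 0.3418
4 1.7780 -0.3875 -4.0332

phase 1: p=-0.0383, T=0.378, ωT=1.265657, cosh=1.913738, sinh=1.631684; start (x,ẋ)=(0.060700, -0.053100) → end (x,ẋ)=(0.125284, 0.439254)
phase 2: p=0.2070, T=0.511, ωT=1.710981, cosh=2.857539, sinh=2.676851; start (x,ẋ)=(0.125284, 0.439254) → end (x,ẋ)=(0.324661, 0.522769)
phase 3: p=0.4428, T=0.301, ωT=1.007838, cosh=1.552340, sinh=1.187333; start (x,ẋ)=(0.324661, 0.522769) → end (x,ẋ)=(0.444785, 0.341846)
phase 4: p=0.8940, T=0.588, ωT=1.968800, cosh=3.650852, sinh=3.511228; start (x,ẋ)=(0.444785, 0.341846) → end (x,ẋ)=(-0.387536, -4.033226)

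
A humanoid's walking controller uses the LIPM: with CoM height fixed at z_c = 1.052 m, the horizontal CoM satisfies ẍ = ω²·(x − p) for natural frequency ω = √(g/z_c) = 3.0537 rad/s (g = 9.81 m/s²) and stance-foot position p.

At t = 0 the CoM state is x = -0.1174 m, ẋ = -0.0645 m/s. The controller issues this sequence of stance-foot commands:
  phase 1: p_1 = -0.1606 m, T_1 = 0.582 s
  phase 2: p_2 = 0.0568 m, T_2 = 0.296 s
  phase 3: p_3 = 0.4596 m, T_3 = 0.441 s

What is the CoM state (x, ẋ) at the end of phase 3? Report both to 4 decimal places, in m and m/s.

x = -0.7902, ẋ = -3.4300

phase 1: p=-0.1606, T=0.582, ωT=1.777253, cosh=3.041347, sinh=2.872245; start (x,ẋ)=(-0.117400, -0.064500) → end (x,ẋ)=(-0.089881, 0.182739)
phase 2: p=0.0568, T=0.296, ωT=0.903895, cosh=1.437096, sinh=1.032107; start (x,ẋ)=(-0.089881, 0.182739) → end (x,ẋ)=(-0.092232, -0.199688)
phase 3: p=0.4596, T=0.441, ωT=1.346682, cosh=2.052374, sinh=1.792272; start (x,ẋ)=(-0.092232, -0.199688) → end (x,ẋ)=(-0.790165, -3.430042)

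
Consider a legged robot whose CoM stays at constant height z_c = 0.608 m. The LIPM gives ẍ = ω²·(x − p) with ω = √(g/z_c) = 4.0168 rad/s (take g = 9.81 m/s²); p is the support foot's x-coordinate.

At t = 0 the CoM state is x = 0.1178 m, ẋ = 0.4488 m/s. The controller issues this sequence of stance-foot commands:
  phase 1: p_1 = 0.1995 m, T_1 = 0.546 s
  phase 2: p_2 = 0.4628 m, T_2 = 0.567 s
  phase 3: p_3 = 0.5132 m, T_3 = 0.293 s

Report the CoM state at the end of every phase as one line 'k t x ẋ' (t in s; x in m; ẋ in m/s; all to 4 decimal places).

phase 1: p=0.1995, T=0.546, ωT=2.193173, cosh=4.537585, sinh=4.426023; start (x,ẋ)=(0.117800, 0.448800) → end (x,ẋ)=(0.323302, 0.583969)
phase 2: p=0.4628, T=0.567, ωT=2.277526, cosh=4.927528, sinh=4.824991; start (x,ẋ)=(0.323302, 0.583969) → end (x,ẋ)=(0.476885, 0.173911)
phase 3: p=0.5132, T=0.293, ωT=1.176922, cosh=1.776300, sinh=1.468074; start (x,ẋ)=(0.476885, 0.173911) → end (x,ẋ)=(0.512255, 0.094769)

1 0.5460 0.3233 0.5840
2 1.1130 0.4769 0.1739
3 1.4060 0.5123 0.0948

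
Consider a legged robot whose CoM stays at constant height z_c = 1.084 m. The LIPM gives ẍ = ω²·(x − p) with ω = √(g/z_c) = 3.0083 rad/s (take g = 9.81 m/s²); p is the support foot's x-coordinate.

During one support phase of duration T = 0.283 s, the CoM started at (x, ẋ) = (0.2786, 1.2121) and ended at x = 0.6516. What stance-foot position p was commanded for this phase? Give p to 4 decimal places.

p = 0.3124

ωT = 3.0083·0.283 = 0.851349; cosh(ωT) = 1.384822, sinh(ωT) = 0.957983
x(T) = p + (x₀−p)·cosh(ωT) + (ẋ₀/ω)·sinh(ωT) ⇒ p·(1 − cosh) = x(T) − x₀·cosh − (ẋ₀/ω)·sinh
numerator   = 0.6516 − (0.2786)·1.384822 − (1.2121/3.0083)·0.957983 = -0.120201
denominator = 1 − 1.384822 = -0.384822
p = -0.120201 / -0.384822 = 0.3124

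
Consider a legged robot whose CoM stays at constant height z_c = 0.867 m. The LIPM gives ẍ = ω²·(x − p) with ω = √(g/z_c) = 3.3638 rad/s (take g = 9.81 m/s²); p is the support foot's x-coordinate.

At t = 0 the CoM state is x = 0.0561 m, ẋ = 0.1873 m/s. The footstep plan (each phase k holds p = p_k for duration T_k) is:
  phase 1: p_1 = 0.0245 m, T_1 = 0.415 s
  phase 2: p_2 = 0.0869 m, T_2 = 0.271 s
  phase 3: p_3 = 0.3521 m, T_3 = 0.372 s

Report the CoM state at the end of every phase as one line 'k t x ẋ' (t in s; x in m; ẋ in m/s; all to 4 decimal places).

1 0.4150 0.1978 0.6029
2 0.6860 0.4341 1.2604
3 1.0580 1.1083 2.8254

phase 1: p=0.0245, T=0.415, ωT=1.395977, cosh=2.143255, sinh=1.895664; start (x,ẋ)=(0.056100, 0.187300) → end (x,ẋ)=(0.197779, 0.602933)
phase 2: p=0.0869, T=0.271, ωT=0.911590, cosh=1.445080, sinh=1.043195; start (x,ẋ)=(0.197779, 0.602933) → end (x,ẋ)=(0.434114, 1.260374)
phase 3: p=0.3521, T=0.372, ωT=1.251334, cosh=1.890562, sinh=1.604439; start (x,ẋ)=(0.434114, 1.260374) → end (x,ẋ)=(1.108315, 2.825444)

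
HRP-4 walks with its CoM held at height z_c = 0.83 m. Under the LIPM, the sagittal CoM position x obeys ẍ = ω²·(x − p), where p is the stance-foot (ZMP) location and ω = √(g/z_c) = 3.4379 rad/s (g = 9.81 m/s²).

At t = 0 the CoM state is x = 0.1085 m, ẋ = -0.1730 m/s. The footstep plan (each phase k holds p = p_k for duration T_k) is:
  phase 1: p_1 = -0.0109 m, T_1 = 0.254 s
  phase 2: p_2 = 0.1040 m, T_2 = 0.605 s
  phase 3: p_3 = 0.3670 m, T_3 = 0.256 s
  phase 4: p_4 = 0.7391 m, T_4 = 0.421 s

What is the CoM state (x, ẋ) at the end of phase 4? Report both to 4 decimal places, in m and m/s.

phase 1: p=-0.0109, T=0.254, ωT=0.873227, cosh=1.406113, sinh=0.988511; start (x,ẋ)=(0.108500, -0.173000) → end (x,ẋ)=(0.107247, 0.162512)
phase 2: p=0.1040, T=0.605, ωT=2.079929, cosh=4.064422, sinh=3.939483; start (x,ẋ)=(0.107247, 0.162512) → end (x,ẋ)=(0.303418, 0.704487)
phase 3: p=0.3670, T=0.256, ωT=0.880102, cosh=1.412944, sinh=0.998203; start (x,ẋ)=(0.303418, 0.704487) → end (x,ẋ)=(0.481711, 0.777204)
phase 4: p=0.7391, T=0.421, ωT=1.447356, cosh=2.243524, sinh=2.008333; start (x,ẋ)=(0.481711, 0.777204) → end (x,ẋ)=(0.615665, -0.033450)

x = 0.6157, ẋ = -0.0334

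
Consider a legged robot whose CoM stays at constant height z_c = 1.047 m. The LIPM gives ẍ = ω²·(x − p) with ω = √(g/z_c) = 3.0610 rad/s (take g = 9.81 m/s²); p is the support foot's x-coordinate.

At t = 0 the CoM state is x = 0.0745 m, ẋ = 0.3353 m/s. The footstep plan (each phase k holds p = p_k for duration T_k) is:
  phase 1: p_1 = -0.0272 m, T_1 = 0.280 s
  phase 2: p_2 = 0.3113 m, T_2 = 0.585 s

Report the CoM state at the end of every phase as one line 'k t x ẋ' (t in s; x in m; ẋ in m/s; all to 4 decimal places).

phase 1: p=-0.0272, T=0.280, ωT=0.857080, cosh=1.390335, sinh=0.965935; start (x,ẋ)=(0.074500, 0.335300) → end (x,ẋ)=(0.220005, 0.766879)
phase 2: p=0.3113, T=0.585, ωT=1.790685, cosh=3.080201, sinh=2.913355; start (x,ẋ)=(0.220005, 0.766879) → end (x,ẋ)=(0.759982, 1.547992)

1 0.2800 0.2200 0.7669
2 0.8650 0.7600 1.5480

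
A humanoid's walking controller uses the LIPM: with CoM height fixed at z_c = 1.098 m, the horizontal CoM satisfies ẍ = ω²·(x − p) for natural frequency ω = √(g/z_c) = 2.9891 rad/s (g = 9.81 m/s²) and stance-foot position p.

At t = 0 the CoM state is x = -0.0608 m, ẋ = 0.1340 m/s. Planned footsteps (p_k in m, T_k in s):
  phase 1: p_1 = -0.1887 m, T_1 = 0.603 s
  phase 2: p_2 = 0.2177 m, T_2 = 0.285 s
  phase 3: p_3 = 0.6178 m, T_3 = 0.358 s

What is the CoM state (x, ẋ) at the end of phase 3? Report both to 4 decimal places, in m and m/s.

x = 2.1280, ẋ = 5.0960

phase 1: p=-0.1887, T=0.603, ωT=1.802427, cosh=3.114624, sinh=2.949726; start (x,ẋ)=(-0.060800, 0.134000) → end (x,ẋ)=(0.341895, 1.545057)
phase 2: p=0.2177, T=0.285, ωT=0.851893, cosh=1.385344, sinh=0.958737; start (x,ẋ)=(0.341895, 1.545057) → end (x,ẋ)=(0.885322, 2.496349)
phase 3: p=0.6178, T=0.358, ωT=1.070098, cosh=1.629320, sinh=1.286345; start (x,ẋ)=(0.885322, 2.496349) → end (x,ẋ)=(2.127970, 5.095976)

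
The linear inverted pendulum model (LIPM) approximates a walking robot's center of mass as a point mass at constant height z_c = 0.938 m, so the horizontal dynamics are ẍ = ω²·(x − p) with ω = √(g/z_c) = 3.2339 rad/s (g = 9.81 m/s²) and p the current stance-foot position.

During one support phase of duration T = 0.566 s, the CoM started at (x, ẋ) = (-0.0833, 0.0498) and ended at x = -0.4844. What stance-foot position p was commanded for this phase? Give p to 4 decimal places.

p = 0.1204

ωT = 3.2339·0.566 = 1.830387; cosh(ωT) = 3.198327, sinh(ωT) = 3.037975
x(T) = p + (x₀−p)·cosh(ωT) + (ẋ₀/ω)·sinh(ωT) ⇒ p·(1 − cosh) = x(T) − x₀·cosh − (ẋ₀/ω)·sinh
numerator   = -0.4844 − (-0.0833)·3.198327 − (0.0498/3.2339)·3.037975 = -0.264762
denominator = 1 − 3.198327 = -2.198327
p = -0.264762 / -2.198327 = 0.1204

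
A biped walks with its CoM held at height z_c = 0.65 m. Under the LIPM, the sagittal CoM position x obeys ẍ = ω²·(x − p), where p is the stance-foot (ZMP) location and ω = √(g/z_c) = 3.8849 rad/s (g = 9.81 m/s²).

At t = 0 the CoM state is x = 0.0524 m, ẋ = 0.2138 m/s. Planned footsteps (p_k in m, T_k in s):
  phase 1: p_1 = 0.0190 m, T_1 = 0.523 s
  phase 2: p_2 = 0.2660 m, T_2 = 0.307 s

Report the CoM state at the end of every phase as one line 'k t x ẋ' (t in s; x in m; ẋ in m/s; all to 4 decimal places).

1 0.5230 0.3549 1.3158
2 0.8300 0.9327 2.8845

phase 1: p=0.0190, T=0.523, ωT=2.031803, cosh=3.879462, sinh=3.748363; start (x,ẋ)=(0.052400, 0.213800) → end (x,ẋ)=(0.354860, 1.315800)
phase 2: p=0.2660, T=0.307, ωT=1.192664, cosh=1.799631, sinh=1.496219; start (x,ẋ)=(0.354860, 1.315800) → end (x,ẋ)=(0.932679, 2.884468)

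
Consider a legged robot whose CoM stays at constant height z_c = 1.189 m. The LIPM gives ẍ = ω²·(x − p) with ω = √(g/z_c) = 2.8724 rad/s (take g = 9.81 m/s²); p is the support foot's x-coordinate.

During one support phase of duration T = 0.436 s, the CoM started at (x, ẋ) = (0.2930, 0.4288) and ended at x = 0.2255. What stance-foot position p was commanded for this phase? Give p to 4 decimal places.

p = 0.6374

ωT = 2.8724·0.436 = 1.252366; cosh(ωT) = 1.892220, sinh(ωT) = 1.606392
x(T) = p + (x₀−p)·cosh(ωT) + (ẋ₀/ω)·sinh(ωT) ⇒ p·(1 − cosh) = x(T) − x₀·cosh − (ẋ₀/ω)·sinh
numerator   = 0.2255 − (0.2930)·1.892220 − (0.4288/2.8724)·1.606392 = -0.568727
denominator = 1 − 1.892220 = -0.892220
p = -0.568727 / -0.892220 = 0.6374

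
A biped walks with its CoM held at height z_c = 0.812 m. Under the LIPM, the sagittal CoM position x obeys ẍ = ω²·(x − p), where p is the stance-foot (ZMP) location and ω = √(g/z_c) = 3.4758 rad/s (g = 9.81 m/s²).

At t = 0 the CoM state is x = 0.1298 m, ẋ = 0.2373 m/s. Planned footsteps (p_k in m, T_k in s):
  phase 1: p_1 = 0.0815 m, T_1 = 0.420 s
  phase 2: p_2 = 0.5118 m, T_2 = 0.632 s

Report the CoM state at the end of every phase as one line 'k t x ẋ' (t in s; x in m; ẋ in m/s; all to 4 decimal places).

1 0.4200 0.3301 0.8803
2 1.0520 0.8095 1.2029

phase 1: p=0.0815, T=0.420, ωT=1.459836, cosh=2.268764, sinh=2.036490; start (x,ẋ)=(0.129800, 0.237300) → end (x,ẋ)=(0.330117, 0.880266)
phase 2: p=0.5118, T=0.632, ωT=2.196706, cosh=4.553250, sinh=4.442081; start (x,ẋ)=(0.330117, 0.880266) → end (x,ẋ)=(0.809532, 1.202918)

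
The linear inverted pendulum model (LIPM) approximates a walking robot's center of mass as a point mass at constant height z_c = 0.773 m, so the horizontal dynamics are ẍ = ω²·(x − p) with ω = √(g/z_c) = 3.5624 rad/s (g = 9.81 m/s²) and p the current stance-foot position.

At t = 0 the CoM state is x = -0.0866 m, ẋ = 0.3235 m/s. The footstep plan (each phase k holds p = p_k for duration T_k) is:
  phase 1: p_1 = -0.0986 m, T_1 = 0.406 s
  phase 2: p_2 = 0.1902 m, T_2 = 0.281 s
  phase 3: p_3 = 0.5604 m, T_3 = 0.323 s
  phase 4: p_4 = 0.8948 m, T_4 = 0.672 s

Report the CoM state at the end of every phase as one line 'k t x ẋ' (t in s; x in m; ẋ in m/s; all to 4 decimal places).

phase 1: p=-0.0986, T=0.406, ωT=1.446334, cosh=2.241474, sinh=2.006042; start (x,ẋ)=(-0.086600, 0.323500) → end (x,ẋ)=(0.110466, 0.810873)
phase 2: p=0.1902, T=0.281, ωT=1.001034, cosh=1.544297, sinh=1.176798; start (x,ẋ)=(0.110466, 0.810873) → end (x,ẋ)=(0.334929, 0.917963)
phase 3: p=0.5604, T=0.323, ωT=1.150655, cosh=1.738346, sinh=1.421917; start (x,ẋ)=(0.334929, 0.917963) → end (x,ẋ)=(0.534854, 0.453628)
phase 4: p=0.8948, T=0.672, ωT=2.393933, cosh=5.523885, sinh=5.432615; start (x,ẋ)=(0.534854, 0.453628) → end (x,ẋ)=(-0.401722, -4.460294)

1 0.4060 0.1105 0.8109
2 0.6870 0.3349 0.9180
3 1.0100 0.5349 0.4536
4 1.6820 -0.4017 -4.4603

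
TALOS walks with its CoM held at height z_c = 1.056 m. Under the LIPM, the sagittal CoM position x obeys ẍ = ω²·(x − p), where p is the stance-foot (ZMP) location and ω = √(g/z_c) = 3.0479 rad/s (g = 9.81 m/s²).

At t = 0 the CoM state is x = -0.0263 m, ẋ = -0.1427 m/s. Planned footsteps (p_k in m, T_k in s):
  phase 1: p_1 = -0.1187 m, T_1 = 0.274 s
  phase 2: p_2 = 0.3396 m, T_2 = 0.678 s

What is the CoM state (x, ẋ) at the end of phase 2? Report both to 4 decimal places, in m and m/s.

x = -1.0803, ẋ = -4.1742

phase 1: p=-0.1187, T=0.274, ωT=0.835125, cosh=1.369461, sinh=0.935640; start (x,ẋ)=(-0.026300, -0.142700) → end (x,ẋ)=(-0.035968, 0.068079)
phase 2: p=0.3396, T=0.678, ωT=2.066476, cosh=4.011789, sinh=3.885158; start (x,ẋ)=(-0.035968, 0.068079) → end (x,ẋ)=(-1.080319, -4.174195)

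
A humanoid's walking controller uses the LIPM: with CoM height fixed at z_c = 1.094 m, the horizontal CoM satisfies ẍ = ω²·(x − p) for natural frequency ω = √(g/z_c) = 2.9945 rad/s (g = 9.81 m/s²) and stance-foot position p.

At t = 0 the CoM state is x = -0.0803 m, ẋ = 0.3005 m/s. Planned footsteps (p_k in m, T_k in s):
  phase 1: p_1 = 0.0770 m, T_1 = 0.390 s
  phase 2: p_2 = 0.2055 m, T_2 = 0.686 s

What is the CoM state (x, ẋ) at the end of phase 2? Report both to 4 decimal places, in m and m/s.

x = -1.0232, ẋ = -3.5993

phase 1: p=0.0770, T=0.390, ωT=1.167855, cosh=1.763061, sinh=1.452028; start (x,ẋ)=(-0.080300, 0.300500) → end (x,ẋ)=(-0.054618, -0.154156)
phase 2: p=0.2055, T=0.686, ωT=2.054227, cosh=3.964499, sinh=3.836307; start (x,ẋ)=(-0.054618, -0.154156) → end (x,ẋ)=(-1.023228, -3.599335)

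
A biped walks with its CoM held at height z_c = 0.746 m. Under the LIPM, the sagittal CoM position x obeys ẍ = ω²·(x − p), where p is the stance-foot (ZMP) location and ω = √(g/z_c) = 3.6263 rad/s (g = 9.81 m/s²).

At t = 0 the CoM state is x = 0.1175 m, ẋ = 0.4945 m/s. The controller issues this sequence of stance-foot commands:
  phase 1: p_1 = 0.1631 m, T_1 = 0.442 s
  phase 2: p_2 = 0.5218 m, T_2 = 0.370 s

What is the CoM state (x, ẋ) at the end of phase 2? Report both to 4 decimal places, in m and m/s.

phase 1: p=0.1631, T=0.442, ωT=1.602825, cosh=2.584185, sinh=2.382858; start (x,ẋ)=(0.117500, 0.494500) → end (x,ẋ)=(0.370199, 0.883852)
phase 2: p=0.5218, T=0.370, ωT=1.341731, cosh=2.043526, sinh=1.782134; start (x,ẋ)=(0.370199, 0.883852) → end (x,ẋ)=(0.646366, 0.826447)

x = 0.6464, ẋ = 0.8264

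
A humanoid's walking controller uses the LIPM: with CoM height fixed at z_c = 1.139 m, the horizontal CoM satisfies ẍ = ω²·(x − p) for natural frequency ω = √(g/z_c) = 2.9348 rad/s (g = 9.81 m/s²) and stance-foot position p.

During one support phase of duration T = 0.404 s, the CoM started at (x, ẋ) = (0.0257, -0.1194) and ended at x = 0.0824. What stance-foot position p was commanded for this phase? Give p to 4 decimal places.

p = -0.1226

ωT = 2.9348·0.404 = 1.185659; cosh(ωT) = 1.789194, sinh(ωT) = 1.483649
x(T) = p + (x₀−p)·cosh(ωT) + (ẋ₀/ω)·sinh(ωT) ⇒ p·(1 − cosh) = x(T) − x₀·cosh − (ẋ₀/ω)·sinh
numerator   = 0.0824 − (0.0257)·1.789194 − (-0.1194/2.9348)·1.483649 = 0.096779
denominator = 1 − 1.789194 = -0.789194
p = 0.096779 / -0.789194 = -0.1226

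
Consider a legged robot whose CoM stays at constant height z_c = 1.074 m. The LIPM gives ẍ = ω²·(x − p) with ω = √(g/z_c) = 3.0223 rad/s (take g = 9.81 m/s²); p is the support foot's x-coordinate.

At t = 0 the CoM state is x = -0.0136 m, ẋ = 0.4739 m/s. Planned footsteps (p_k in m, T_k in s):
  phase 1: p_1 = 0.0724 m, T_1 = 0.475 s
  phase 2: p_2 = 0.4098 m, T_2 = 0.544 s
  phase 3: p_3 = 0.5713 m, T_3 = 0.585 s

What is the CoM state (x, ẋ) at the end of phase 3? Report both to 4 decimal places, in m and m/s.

phase 1: p=0.0724, T=0.475, ωT=1.435592, cosh=2.220054, sinh=1.982080; start (x,ẋ)=(-0.013600, 0.473900) → end (x,ẋ)=(0.192268, 0.536906)
phase 2: p=0.4098, T=0.544, ωT=1.644131, cosh=2.684845, sinh=2.491665; start (x,ẋ)=(0.192268, 0.536906) → end (x,ẋ)=(0.268399, -0.196631)
phase 3: p=0.5713, T=0.585, ωT=1.768045, cosh=3.015028, sinh=2.844362; start (x,ẋ)=(0.268399, -0.196631) → end (x,ẋ)=(-0.527010, -3.196742)

x = -0.5270, ẋ = -3.1967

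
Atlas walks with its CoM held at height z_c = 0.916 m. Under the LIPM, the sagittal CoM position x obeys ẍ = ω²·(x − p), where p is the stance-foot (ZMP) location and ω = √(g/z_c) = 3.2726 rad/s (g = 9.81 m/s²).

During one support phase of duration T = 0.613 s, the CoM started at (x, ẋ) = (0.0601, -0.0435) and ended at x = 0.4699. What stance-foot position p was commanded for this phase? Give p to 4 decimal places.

p = -0.1045

ωT = 3.2726·0.613 = 2.006104; cosh(ωT) = 3.784404, sinh(ωT) = 3.649892
x(T) = p + (x₀−p)·cosh(ωT) + (ẋ₀/ω)·sinh(ωT) ⇒ p·(1 − cosh) = x(T) − x₀·cosh − (ẋ₀/ω)·sinh
numerator   = 0.4699 − (0.0601)·3.784404 − (-0.0435/3.2726)·3.649892 = 0.290972
denominator = 1 − 3.784404 = -2.784404
p = 0.290972 / -2.784404 = -0.1045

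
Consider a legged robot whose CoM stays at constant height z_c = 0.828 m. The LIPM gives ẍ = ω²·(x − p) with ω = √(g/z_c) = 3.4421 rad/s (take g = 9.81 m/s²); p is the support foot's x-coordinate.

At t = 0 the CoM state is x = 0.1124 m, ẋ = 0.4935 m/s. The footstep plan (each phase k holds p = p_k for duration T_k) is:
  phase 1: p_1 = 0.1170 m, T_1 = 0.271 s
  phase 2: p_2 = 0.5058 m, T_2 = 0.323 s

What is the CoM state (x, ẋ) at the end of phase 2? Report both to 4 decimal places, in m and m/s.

x = 0.3774, ẋ = 0.0643

phase 1: p=0.1170, T=0.271, ωT=0.932809, cosh=1.467543, sinh=1.074096; start (x,ẋ)=(0.112400, 0.493500) → end (x,ẋ)=(0.264244, 0.707226)
phase 2: p=0.5058, T=0.323, ωT=1.111798, cosh=1.684393, sinh=1.355427; start (x,ẋ)=(0.264244, 0.707226) → end (x,ẋ)=(0.377416, 0.064265)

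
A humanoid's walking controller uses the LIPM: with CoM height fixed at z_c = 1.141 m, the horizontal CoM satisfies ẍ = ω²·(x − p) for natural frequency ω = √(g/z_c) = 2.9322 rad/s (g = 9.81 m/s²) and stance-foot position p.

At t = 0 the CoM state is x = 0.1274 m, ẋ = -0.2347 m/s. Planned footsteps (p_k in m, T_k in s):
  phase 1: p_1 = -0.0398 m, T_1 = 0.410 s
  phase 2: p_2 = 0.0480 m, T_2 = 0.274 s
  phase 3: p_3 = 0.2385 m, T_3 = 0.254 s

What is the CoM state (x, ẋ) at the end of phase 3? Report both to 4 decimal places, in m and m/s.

x = 0.4667, ẋ = 0.9429

phase 1: p=-0.0398, T=0.410, ωT=1.202202, cosh=1.813984, sinh=1.513452; start (x,ẋ)=(0.127400, -0.234700) → end (x,ẋ)=(0.142358, 0.316249)
phase 2: p=0.0480, T=0.274, ωT=0.803423, cosh=1.340483, sinh=0.892689; start (x,ẋ)=(0.142358, 0.316249) → end (x,ẋ)=(0.270765, 0.670912)
phase 3: p=0.2385, T=0.254, ωT=0.744779, cosh=1.290407, sinh=0.815568; start (x,ẋ)=(0.270765, 0.670912) → end (x,ẋ)=(0.466744, 0.942909)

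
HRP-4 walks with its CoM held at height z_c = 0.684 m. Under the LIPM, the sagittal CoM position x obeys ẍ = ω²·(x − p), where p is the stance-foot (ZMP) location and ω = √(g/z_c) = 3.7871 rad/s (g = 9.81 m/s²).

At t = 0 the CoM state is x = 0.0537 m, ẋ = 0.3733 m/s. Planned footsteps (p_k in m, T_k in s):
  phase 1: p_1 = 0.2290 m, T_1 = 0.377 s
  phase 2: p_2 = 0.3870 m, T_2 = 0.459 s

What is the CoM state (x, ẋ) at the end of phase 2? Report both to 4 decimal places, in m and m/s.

x = -0.9917, ẋ = -5.0724

phase 1: p=0.2290, T=0.377, ωT=1.427737, cosh=2.204552, sinh=1.964701; start (x,ẋ)=(0.053700, 0.373300) → end (x,ẋ)=(0.036205, -0.481364)
phase 2: p=0.3870, T=0.459, ωT=1.738279, cosh=2.931684, sinh=2.755862; start (x,ẋ)=(0.036205, -0.481364) → end (x,ẋ)=(-0.991706, -5.072351)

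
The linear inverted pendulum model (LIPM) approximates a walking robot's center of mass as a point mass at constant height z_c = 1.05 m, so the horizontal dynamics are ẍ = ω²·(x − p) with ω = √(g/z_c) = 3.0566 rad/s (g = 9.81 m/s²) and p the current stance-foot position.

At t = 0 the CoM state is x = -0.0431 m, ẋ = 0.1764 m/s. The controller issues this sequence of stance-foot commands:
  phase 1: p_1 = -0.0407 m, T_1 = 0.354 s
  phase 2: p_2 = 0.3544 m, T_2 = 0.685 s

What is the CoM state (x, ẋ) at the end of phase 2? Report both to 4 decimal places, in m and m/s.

x = -0.6122, ẋ = -2.7979

phase 1: p=-0.0407, T=0.354, ωT=1.082036, cosh=1.644793, sinh=1.305889; start (x,ẋ)=(-0.043100, 0.176400) → end (x,ẋ)=(0.030717, 0.280562)
phase 2: p=0.3544, T=0.685, ωT=2.093771, cosh=4.119341, sinh=3.996120; start (x,ẋ)=(0.030717, 0.280562) → end (x,ẋ)=(-0.612162, -2.797911)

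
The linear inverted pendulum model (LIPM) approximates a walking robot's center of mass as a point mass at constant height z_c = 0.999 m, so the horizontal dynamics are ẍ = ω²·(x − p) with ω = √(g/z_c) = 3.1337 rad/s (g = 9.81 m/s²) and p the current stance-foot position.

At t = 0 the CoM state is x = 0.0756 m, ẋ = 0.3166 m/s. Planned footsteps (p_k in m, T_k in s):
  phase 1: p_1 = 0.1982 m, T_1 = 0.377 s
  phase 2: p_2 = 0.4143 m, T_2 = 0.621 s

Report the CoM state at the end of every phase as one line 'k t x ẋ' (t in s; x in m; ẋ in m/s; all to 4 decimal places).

phase 1: p=0.1982, T=0.377, ωT=1.181405, cosh=1.782898, sinh=1.476051; start (x,ẋ)=(0.075600, 0.316600) → end (x,ẋ)=(0.128743, -0.002621)
phase 2: p=0.4143, T=0.621, ωT=1.946028, cosh=3.571832, sinh=3.428991; start (x,ẋ)=(0.128743, -0.002621) → end (x,ẋ)=(-0.608529, -3.077792)

1 0.3770 0.1287 -0.0026
2 0.9980 -0.6085 -3.0778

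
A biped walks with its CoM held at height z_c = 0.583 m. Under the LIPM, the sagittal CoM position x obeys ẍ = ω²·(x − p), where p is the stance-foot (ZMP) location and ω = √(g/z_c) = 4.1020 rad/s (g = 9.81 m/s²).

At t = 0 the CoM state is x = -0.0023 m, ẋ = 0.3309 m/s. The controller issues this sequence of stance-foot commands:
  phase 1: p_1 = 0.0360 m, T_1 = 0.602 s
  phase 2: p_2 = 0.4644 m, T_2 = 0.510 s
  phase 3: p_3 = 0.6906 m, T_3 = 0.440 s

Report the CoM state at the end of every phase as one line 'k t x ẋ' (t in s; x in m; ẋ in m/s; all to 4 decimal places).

1 0.6020 0.2813 1.0474
2 1.1120 0.7298 1.3106
3 1.5520 1.7578 4.5666

phase 1: p=0.0360, T=0.602, ωT=2.469404, cosh=5.950019, sinh=5.865384; start (x,ẋ)=(-0.002300, 0.330900) → end (x,ẋ)=(0.281263, 1.047371)
phase 2: p=0.4644, T=0.510, ωT=2.092020, cosh=4.112350, sinh=3.988913; start (x,ẋ)=(0.281263, 1.047371) → end (x,ẋ)=(0.729772, 1.310570)
phase 3: p=0.6906, T=0.440, ωT=1.804880, cosh=3.121868, sinh=2.957374; start (x,ẋ)=(0.729772, 1.310570) → end (x,ẋ)=(1.757757, 4.566628)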